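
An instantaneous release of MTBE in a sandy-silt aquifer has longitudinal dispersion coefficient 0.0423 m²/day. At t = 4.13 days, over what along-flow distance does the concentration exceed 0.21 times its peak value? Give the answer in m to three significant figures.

2.09 m

The plume is Gaussian with σ = √(2Dt) = √(2 × 0.0423 × 4.13) = 0.5911 m.
C/C_peak = exp(−Δx²/(2σ²)) = 0.21 ⇒ Δx = σ·√(−2 ln 0.21) = 0.5911 × 1.767 = 1.044 m.
Width = 2Δx = 2.09 m.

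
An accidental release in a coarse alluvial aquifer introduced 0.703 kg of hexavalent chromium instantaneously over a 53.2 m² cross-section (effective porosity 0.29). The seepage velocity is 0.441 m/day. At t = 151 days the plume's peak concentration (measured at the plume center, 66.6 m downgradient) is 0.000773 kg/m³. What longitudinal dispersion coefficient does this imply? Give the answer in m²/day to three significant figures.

1.83 m²/day

At the plume center C_max = M/(n_e·A·√(4πDt)), so D = M²/(4πt·(n_e·A·C_max)²).
n_e·A·C_max = 0.29 × 53.2 × 0.000773 = 0.01193 kg/m.
D = 0.703²/(4π × 151 × 0.01193²) = 1.83 m²/day.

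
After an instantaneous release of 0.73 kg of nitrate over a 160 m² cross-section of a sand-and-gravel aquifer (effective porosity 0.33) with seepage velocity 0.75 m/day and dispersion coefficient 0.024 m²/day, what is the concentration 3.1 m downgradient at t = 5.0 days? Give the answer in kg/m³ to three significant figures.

For an instantaneous plane source, C(x,t) = M/(n_e·A·√(4πDt)) · exp(−(x−vt)²/(4Dt)), with n_e·A the pore (flow) area.
Plume center vt = 0.75 × 5.0 = 3.75 m, so the well at 3.1 m is 0.65 m upgradient of the peak.
√(4πDt) = 1.228 m, giving peak height M/(n_e·A·√(4πDt)) = 0.73/(0.33 × 160 × 1.228) = 0.01126 kg/m³.
(x−vt)²/(4Dt) = (-0.65)²/(4 × 0.024 × 5.0) = 0.8802; exp(−0.8802) = 0.4147.
C = 0.01126 × 0.4147 = 0.00467 kg/m³.

0.00467 kg/m³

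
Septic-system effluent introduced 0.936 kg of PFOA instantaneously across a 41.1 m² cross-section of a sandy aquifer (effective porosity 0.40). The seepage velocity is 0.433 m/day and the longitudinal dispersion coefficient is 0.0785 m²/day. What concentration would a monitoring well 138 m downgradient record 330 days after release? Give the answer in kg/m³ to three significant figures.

0.00251 kg/m³

For an instantaneous plane source, C(x,t) = M/(n_e·A·√(4πDt)) · exp(−(x−vt)²/(4Dt)), with n_e·A the pore (flow) area.
Plume center vt = 0.433 × 330 = 142.89 m, so the well at 138 m is 4.89 m upgradient of the peak.
√(4πDt) = 18.04 m, giving peak height M/(n_e·A·√(4πDt)) = 0.936/(0.40 × 41.1 × 18.04) = 0.003156 kg/m³.
(x−vt)²/(4Dt) = (-4.89)²/(4 × 0.0785 × 330) = 0.2308; exp(−0.2308) = 0.7939.
C = 0.003156 × 0.7939 = 0.00251 kg/m³.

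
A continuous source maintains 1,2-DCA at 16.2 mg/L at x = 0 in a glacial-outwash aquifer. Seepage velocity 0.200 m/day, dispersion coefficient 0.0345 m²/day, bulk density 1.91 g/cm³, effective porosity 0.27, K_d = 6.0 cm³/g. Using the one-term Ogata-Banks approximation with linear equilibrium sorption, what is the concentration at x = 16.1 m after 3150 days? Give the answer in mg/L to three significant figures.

3.85 mg/L

Retardation factor R = 1 + ρ_b·K_d/n = 1 + 1.91 × 6.0/0.27 = 43.44.
Sorption retards both mechanisms: v_R = v/R = 0.004604 m/day, D_R = D/R = 0.0007942 m²/day.
v_R·t = 0.004604 × 3150 = 14.5026 m; 2√(D_R t) = 3.163 m; argument = (16.1 − 14.5026)/3.163 = 0.5050.
C = C₀ × ½·erfc(0.5050) = 16.2 × 0.2376 = 3.85 mg/L.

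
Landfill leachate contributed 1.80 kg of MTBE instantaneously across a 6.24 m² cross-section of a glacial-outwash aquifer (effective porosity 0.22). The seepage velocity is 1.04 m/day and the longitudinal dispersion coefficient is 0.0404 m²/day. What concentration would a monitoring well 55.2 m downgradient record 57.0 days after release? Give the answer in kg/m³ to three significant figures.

For an instantaneous plane source, C(x,t) = M/(n_e·A·√(4πDt)) · exp(−(x−vt)²/(4Dt)), with n_e·A the pore (flow) area.
Plume center vt = 1.04 × 57.0 = 59.28 m, so the well at 55.2 m is 4.08 m upgradient of the peak.
√(4πDt) = 5.379 m, giving peak height M/(n_e·A·√(4πDt)) = 1.80/(0.22 × 6.24 × 5.379) = 0.2438 kg/m³.
(x−vt)²/(4Dt) = (-4.08)²/(4 × 0.0404 × 57.0) = 1.807; exp(−1.807) = 0.1641.
C = 0.2438 × 0.1641 = 0.0400 kg/m³.

0.0400 kg/m³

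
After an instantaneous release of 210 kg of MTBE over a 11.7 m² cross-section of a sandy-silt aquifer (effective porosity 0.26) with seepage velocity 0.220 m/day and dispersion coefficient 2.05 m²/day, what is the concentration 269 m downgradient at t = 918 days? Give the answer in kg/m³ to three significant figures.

For an instantaneous plane source, C(x,t) = M/(n_e·A·√(4πDt)) · exp(−(x−vt)²/(4Dt)), with n_e·A the pore (flow) area.
Plume center vt = 0.220 × 918 = 201.96 m, so the well at 269 m is 67.04 m downgradient of the peak.
√(4πDt) = 153.8 m, giving peak height M/(n_e·A·√(4πDt)) = 210/(0.26 × 11.7 × 153.8) = 0.4489 kg/m³.
(x−vt)²/(4Dt) = (67.04)²/(4 × 2.05 × 918) = 0.5971; exp(−0.5971) = 0.5504.
C = 0.4489 × 0.5504 = 0.247 kg/m³.

0.247 kg/m³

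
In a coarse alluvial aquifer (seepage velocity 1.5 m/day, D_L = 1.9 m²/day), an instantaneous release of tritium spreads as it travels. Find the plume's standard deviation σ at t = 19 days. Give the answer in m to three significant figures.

8.50 m

Dispersive spreading gives a Gaussian with σ² = 2Dt; advection only shifts the center.
σ = √(2 × 1.9 × 19) = 8.50 m.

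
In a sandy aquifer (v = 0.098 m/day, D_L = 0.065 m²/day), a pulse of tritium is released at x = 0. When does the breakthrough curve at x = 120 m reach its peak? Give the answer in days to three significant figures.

For the 1D instantaneous-source solution, setting ∂C/∂t = 0 at fixed x gives v²t² + 2Dt − x² = 0, so t = (√(D² + v²x²) − D)/v².
√(D² + v²x²) = √(0.065² + 0.098² × 120²) = 11.76; v² = 0.009604.
t = (11.76 − 0.065)/0.009604 = 1220 days (vs. the pure-advection estimate x/v = 1220 d).

1220 days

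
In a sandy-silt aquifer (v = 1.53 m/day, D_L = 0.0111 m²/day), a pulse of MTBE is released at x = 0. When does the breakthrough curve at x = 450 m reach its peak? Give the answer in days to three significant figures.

For the 1D instantaneous-source solution, setting ∂C/∂t = 0 at fixed x gives v²t² + 2Dt − x² = 0, so t = (√(D² + v²x²) − D)/v².
√(D² + v²x²) = √(0.0111² + 1.53² × 450²) = 688.5; v² = 2.3409.
t = (688.5 − 0.0111)/2.3409 = 294 days (vs. the pure-advection estimate x/v = 294 d).

294 days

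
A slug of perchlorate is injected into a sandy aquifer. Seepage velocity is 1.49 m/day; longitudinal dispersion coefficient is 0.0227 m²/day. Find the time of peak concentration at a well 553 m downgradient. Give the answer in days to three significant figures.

371 days

For the 1D instantaneous-source solution, setting ∂C/∂t = 0 at fixed x gives v²t² + 2Dt − x² = 0, so t = (√(D² + v²x²) − D)/v².
√(D² + v²x²) = √(0.0227² + 1.49² × 553²) = 824.0; v² = 2.2201.
t = (824.0 − 0.0227)/2.2201 = 371 days (vs. the pure-advection estimate x/v = 371 d).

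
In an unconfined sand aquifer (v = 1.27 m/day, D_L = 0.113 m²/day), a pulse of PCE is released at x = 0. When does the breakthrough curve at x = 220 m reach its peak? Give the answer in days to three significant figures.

173 days

For the 1D instantaneous-source solution, setting ∂C/∂t = 0 at fixed x gives v²t² + 2Dt − x² = 0, so t = (√(D² + v²x²) − D)/v².
√(D² + v²x²) = √(0.113² + 1.27² × 220²) = 279.4; v² = 1.6129.
t = (279.4 − 0.113)/1.6129 = 173 days (vs. the pure-advection estimate x/v = 173 d).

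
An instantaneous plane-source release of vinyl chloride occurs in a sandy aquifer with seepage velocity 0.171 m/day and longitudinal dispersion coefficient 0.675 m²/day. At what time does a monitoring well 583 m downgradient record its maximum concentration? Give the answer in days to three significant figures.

For the 1D instantaneous-source solution, setting ∂C/∂t = 0 at fixed x gives v²t² + 2Dt − x² = 0, so t = (√(D² + v²x²) − D)/v².
√(D² + v²x²) = √(0.675² + 0.171² × 583²) = 99.70; v² = 0.029241.
t = (99.70 − 0.675)/0.029241 = 3390 days (vs. the pure-advection estimate x/v = 3410 d).

3390 days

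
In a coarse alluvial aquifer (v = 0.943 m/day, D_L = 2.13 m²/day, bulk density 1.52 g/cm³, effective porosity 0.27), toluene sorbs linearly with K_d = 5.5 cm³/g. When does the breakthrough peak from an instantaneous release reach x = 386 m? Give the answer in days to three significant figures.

13000 days

Retardation factor R = 1 + ρ_b·K_d/n = 1 + 1.52 × 5.5/0.27 = 31.96.
Sorption retards both mechanisms: v_R = v/R = 0.02951 m/day, D_R = D/R = 0.06665 m²/day.
Peak time from v_R²t² + 2D_R t − x² = 0: t = (√(D_R² + v_R²x²) − D_R)/v_R².
√(D_R² + v_R²x²) = √(0.06665² + 0.02951² × 386²) = 11.39; v_R² = 0.0008708.
t = (11.39 − 0.06665)/0.0008708 = 13000 days.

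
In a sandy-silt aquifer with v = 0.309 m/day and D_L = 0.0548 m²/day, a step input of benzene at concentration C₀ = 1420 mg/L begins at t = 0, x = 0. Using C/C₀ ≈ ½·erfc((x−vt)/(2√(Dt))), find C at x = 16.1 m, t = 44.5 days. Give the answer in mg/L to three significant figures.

For a continuous step input, C/C₀ ≈ ½·erfc((x−vt)/(2√(Dt))).
vt = 0.309 × 44.5 = 13.7505 m and 2√(Dt) = 2√(0.0548 × 44.5) = 3.123 m.
Argument (x−vt)/(2√(Dt)) = (16.1 − 13.7505)/3.123 = 0.7523; ½·erfc(0.7523) = 0.1437.
C = 1420 × 0.1437 = 204 mg/L.

204 mg/L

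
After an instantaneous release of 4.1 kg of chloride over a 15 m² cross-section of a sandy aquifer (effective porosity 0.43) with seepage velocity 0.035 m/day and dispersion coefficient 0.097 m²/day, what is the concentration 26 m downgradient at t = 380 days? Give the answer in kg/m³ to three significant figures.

0.00989 kg/m³

For an instantaneous plane source, C(x,t) = M/(n_e·A·√(4πDt)) · exp(−(x−vt)²/(4Dt)), with n_e·A the pore (flow) area.
Plume center vt = 0.035 × 380 = 13.3 m, so the well at 26 m is 12.7 m downgradient of the peak.
√(4πDt) = 21.52 m, giving peak height M/(n_e·A·√(4πDt)) = 4.1/(0.43 × 15 × 21.52) = 0.02954 kg/m³.
(x−vt)²/(4Dt) = (12.7)²/(4 × 0.097 × 380) = 1.094; exp(−1.094) = 0.3349.
C = 0.02954 × 0.3349 = 0.00989 kg/m³.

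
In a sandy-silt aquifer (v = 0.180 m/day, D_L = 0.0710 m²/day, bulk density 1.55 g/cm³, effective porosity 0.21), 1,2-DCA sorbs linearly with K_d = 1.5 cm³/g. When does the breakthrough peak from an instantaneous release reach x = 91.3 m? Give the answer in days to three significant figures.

6100 days

Retardation factor R = 1 + ρ_b·K_d/n = 1 + 1.55 × 1.5/0.21 = 12.07.
Sorption retards both mechanisms: v_R = v/R = 0.01491 m/day, D_R = D/R = 0.005882 m²/day.
Peak time from v_R²t² + 2D_R t − x² = 0: t = (√(D_R² + v_R²x²) − D_R)/v_R².
√(D_R² + v_R²x²) = √(0.005882² + 0.01491² × 91.3²) = 1.361; v_R² = 0.0002223.
t = (1.361 − 0.005882)/0.0002223 = 6100 days.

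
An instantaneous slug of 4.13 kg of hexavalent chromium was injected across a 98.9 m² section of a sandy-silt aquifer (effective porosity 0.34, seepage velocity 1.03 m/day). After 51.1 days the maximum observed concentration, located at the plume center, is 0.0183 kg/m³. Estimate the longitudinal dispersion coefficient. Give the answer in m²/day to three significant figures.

At the plume center C_max = M/(n_e·A·√(4πDt)), so D = M²/(4πt·(n_e·A·C_max)²).
n_e·A·C_max = 0.34 × 98.9 × 0.0183 = 0.6154 kg/m.
D = 4.13²/(4π × 51.1 × 0.6154²) = 0.0701 m²/day.

0.0701 m²/day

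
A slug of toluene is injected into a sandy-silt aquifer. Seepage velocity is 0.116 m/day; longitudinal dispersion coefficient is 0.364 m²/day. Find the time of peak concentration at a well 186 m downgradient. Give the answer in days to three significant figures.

1580 days

For the 1D instantaneous-source solution, setting ∂C/∂t = 0 at fixed x gives v²t² + 2Dt − x² = 0, so t = (√(D² + v²x²) − D)/v².
√(D² + v²x²) = √(0.364² + 0.116² × 186²) = 21.58; v² = 0.013456.
t = (21.58 − 0.364)/0.013456 = 1580 days (vs. the pure-advection estimate x/v = 1600 d).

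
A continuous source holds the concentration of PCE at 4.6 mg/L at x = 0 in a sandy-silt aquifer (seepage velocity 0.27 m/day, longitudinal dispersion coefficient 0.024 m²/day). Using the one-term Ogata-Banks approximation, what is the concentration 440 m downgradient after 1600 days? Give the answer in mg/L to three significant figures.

For a continuous step input, C/C₀ ≈ ½·erfc((x−vt)/(2√(Dt))).
vt = 0.27 × 1600 = 432 m and 2√(Dt) = 2√(0.024 × 1600) = 12.39 m.
Argument (x−vt)/(2√(Dt)) = (440 − 432)/12.39 = 0.6457; ½·erfc(0.6457) = 0.1806.
C = 4.6 × 0.1806 = 0.831 mg/L.

0.831 mg/L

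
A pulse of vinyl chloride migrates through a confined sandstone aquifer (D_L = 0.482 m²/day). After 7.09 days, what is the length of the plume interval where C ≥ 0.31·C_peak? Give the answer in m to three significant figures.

8.00 m

The plume is Gaussian with σ = √(2Dt) = √(2 × 0.482 × 7.09) = 2.614 m.
C/C_peak = exp(−Δx²/(2σ²)) = 0.31 ⇒ Δx = σ·√(−2 ln 0.31) = 2.614 × 1.530 = 3.999 m.
Width = 2Δx = 8.00 m.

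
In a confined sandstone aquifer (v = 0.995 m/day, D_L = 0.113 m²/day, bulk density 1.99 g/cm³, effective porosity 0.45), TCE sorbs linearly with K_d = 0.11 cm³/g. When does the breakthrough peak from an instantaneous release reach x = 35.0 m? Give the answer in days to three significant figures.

52.1 days

Retardation factor R = 1 + ρ_b·K_d/n = 1 + 1.99 × 0.11/0.45 = 1.486.
Sorption retards both mechanisms: v_R = v/R = 0.6696 m/day, D_R = D/R = 0.07604 m²/day.
Peak time from v_R²t² + 2D_R t − x² = 0: t = (√(D_R² + v_R²x²) − D_R)/v_R².
√(D_R² + v_R²x²) = √(0.07604² + 0.6696² × 35.0²) = 23.44; v_R² = 0.4484.
t = (23.44 − 0.07604)/0.4484 = 52.1 days.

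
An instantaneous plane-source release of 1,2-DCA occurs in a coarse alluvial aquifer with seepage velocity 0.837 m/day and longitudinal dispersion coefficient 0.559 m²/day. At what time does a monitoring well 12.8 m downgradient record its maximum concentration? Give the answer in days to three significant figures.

For the 1D instantaneous-source solution, setting ∂C/∂t = 0 at fixed x gives v²t² + 2Dt − x² = 0, so t = (√(D² + v²x²) − D)/v².
√(D² + v²x²) = √(0.559² + 0.837² × 12.8²) = 10.73; v² = 0.700569.
t = (10.73 − 0.559)/0.700569 = 14.5 days (vs. the pure-advection estimate x/v = 15.3 d).

14.5 days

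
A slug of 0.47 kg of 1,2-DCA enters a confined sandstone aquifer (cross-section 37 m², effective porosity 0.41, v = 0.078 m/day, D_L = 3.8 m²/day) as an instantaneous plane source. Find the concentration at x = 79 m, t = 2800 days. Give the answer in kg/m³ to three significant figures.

5.37e-05 kg/m³

For an instantaneous plane source, C(x,t) = M/(n_e·A·√(4πDt)) · exp(−(x−vt)²/(4Dt)), with n_e·A the pore (flow) area.
Plume center vt = 0.078 × 2800 = 218.4 m, so the well at 79 m is 139.4 m upgradient of the peak.
√(4πDt) = 365.7 m, giving peak height M/(n_e·A·√(4πDt)) = 0.47/(0.41 × 37 × 365.7) = 8.472e-05 kg/m³.
(x−vt)²/(4Dt) = (-139.4)²/(4 × 3.8 × 2800) = 0.4566; exp(−0.4566) = 0.6334.
C = 8.472e-05 × 0.6334 = 5.37e-05 kg/m³.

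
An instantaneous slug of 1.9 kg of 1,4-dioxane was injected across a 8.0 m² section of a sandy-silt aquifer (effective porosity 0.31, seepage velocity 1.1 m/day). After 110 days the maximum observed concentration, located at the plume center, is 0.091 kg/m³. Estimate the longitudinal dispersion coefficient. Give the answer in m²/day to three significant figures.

At the plume center C_max = M/(n_e·A·√(4πDt)), so D = M²/(4πt·(n_e·A·C_max)²).
n_e·A·C_max = 0.31 × 8.0 × 0.091 = 0.2257 kg/m.
D = 1.9²/(4π × 110 × 0.2257²) = 0.0513 m²/day.

0.0513 m²/day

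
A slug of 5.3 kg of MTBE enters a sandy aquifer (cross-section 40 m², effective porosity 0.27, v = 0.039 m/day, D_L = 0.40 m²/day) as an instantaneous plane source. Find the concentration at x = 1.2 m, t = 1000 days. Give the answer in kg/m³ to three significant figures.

0.00283 kg/m³

For an instantaneous plane source, C(x,t) = M/(n_e·A·√(4πDt)) · exp(−(x−vt)²/(4Dt)), with n_e·A the pore (flow) area.
Plume center vt = 0.039 × 1000 = 39 m, so the well at 1.2 m is 37.8 m upgradient of the peak.
√(4πDt) = 70.90 m, giving peak height M/(n_e·A·√(4πDt)) = 5.3/(0.27 × 40 × 70.90) = 0.006922 kg/m³.
(x−vt)²/(4Dt) = (-37.8)²/(4 × 0.40 × 1000) = 0.8930; exp(−0.8930) = 0.4094.
C = 0.006922 × 0.4094 = 0.00283 kg/m³.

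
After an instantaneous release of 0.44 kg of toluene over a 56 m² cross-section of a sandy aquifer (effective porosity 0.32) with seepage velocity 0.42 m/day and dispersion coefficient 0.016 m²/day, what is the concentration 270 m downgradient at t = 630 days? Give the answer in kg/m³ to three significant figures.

For an instantaneous plane source, C(x,t) = M/(n_e·A·√(4πDt)) · exp(−(x−vt)²/(4Dt)), with n_e·A the pore (flow) area.
Plume center vt = 0.42 × 630 = 264.6 m, so the well at 270 m is 5.4 m downgradient of the peak.
√(4πDt) = 11.25 m, giving peak height M/(n_e·A·√(4πDt)) = 0.44/(0.32 × 56 × 11.25) = 0.002183 kg/m³.
(x−vt)²/(4Dt) = (5.4)²/(4 × 0.016 × 630) = 0.7232; exp(−0.7232) = 0.4852.
C = 0.002183 × 0.4852 = 0.00106 kg/m³.

0.00106 kg/m³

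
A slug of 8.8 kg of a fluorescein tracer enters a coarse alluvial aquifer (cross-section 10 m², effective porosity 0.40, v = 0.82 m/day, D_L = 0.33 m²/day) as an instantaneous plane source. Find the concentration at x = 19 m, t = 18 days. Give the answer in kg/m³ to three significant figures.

For an instantaneous plane source, C(x,t) = M/(n_e·A·√(4πDt)) · exp(−(x−vt)²/(4Dt)), with n_e·A the pore (flow) area.
Plume center vt = 0.82 × 18 = 14.76 m, so the well at 19 m is 4.24 m downgradient of the peak.
√(4πDt) = 8.640 m, giving peak height M/(n_e·A·√(4πDt)) = 8.8/(0.40 × 10 × 8.640) = 0.2546 kg/m³.
(x−vt)²/(4Dt) = (4.24)²/(4 × 0.33 × 18) = 0.7566; exp(−0.7566) = 0.4693.
C = 0.2546 × 0.4693 = 0.119 kg/m³.

0.119 kg/m³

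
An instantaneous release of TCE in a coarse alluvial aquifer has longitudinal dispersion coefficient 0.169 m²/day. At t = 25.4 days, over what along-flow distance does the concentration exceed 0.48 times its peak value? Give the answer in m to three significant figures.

7.10 m

The plume is Gaussian with σ = √(2Dt) = √(2 × 0.169 × 25.4) = 2.930 m.
C/C_peak = exp(−Δx²/(2σ²)) = 0.48 ⇒ Δx = σ·√(−2 ln 0.48) = 2.930 × 1.212 = 3.551 m.
Width = 2Δx = 7.10 m.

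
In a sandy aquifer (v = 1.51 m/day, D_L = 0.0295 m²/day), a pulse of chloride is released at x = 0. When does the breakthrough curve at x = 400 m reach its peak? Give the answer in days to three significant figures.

265 days

For the 1D instantaneous-source solution, setting ∂C/∂t = 0 at fixed x gives v²t² + 2Dt − x² = 0, so t = (√(D² + v²x²) − D)/v².
√(D² + v²x²) = √(0.0295² + 1.51² × 400²) = 604.0; v² = 2.2801.
t = (604.0 − 0.0295)/2.2801 = 265 days (vs. the pure-advection estimate x/v = 265 d).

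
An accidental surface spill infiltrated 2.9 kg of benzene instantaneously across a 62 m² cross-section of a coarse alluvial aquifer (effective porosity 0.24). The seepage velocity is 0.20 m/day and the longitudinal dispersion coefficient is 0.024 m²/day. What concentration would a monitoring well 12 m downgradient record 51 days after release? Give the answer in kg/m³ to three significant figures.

0.0256 kg/m³

For an instantaneous plane source, C(x,t) = M/(n_e·A·√(4πDt)) · exp(−(x−vt)²/(4Dt)), with n_e·A the pore (flow) area.
Plume center vt = 0.20 × 51 = 10.2 m, so the well at 12 m is 1.8 m downgradient of the peak.
√(4πDt) = 3.922 m, giving peak height M/(n_e·A·√(4πDt)) = 2.9/(0.24 × 62 × 3.922) = 0.04969 kg/m³.
(x−vt)²/(4Dt) = (1.8)²/(4 × 0.024 × 51) = 0.6618; exp(−0.6618) = 0.5159.
C = 0.04969 × 0.5159 = 0.0256 kg/m³.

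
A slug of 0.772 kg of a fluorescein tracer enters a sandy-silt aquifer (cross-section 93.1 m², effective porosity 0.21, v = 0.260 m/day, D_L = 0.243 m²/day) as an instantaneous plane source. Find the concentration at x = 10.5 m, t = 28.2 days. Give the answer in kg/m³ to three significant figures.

For an instantaneous plane source, C(x,t) = M/(n_e·A·√(4πDt)) · exp(−(x−vt)²/(4Dt)), with n_e·A the pore (flow) area.
Plume center vt = 0.260 × 28.2 = 7.332 m, so the well at 10.5 m is 3.168 m downgradient of the peak.
√(4πDt) = 9.280 m, giving peak height M/(n_e·A·√(4πDt)) = 0.772/(0.21 × 93.1 × 9.280) = 0.004255 kg/m³.
(x−vt)²/(4Dt) = (3.168)²/(4 × 0.243 × 28.2) = 0.3661; exp(−0.3661) = 0.6934.
C = 0.004255 × 0.6934 = 0.00295 kg/m³.

0.00295 kg/m³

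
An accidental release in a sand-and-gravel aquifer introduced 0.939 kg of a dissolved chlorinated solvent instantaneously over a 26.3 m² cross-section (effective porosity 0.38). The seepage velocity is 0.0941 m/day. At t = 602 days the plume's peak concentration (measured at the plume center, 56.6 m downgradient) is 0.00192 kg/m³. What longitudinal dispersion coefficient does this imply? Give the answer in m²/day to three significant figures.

At the plume center C_max = M/(n_e·A·√(4πDt)), so D = M²/(4πt·(n_e·A·C_max)²).
n_e·A·C_max = 0.38 × 26.3 × 0.00192 = 0.01919 kg/m.
D = 0.939²/(4π × 602 × 0.01919²) = 0.317 m²/day.

0.317 m²/day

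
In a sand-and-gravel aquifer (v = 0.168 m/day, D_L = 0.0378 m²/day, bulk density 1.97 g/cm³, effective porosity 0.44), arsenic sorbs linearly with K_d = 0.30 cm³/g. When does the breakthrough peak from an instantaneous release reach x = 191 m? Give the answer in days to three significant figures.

2660 days

Retardation factor R = 1 + ρ_b·K_d/n = 1 + 1.97 × 0.30/0.44 = 2.343.
Sorption retards both mechanisms: v_R = v/R = 0.07170 m/day, D_R = D/R = 0.01613 m²/day.
Peak time from v_R²t² + 2D_R t − x² = 0: t = (√(D_R² + v_R²x²) − D_R)/v_R².
√(D_R² + v_R²x²) = √(0.01613² + 0.07170² × 191²) = 13.69; v_R² = 0.005141.
t = (13.69 − 0.01613)/0.005141 = 2660 days.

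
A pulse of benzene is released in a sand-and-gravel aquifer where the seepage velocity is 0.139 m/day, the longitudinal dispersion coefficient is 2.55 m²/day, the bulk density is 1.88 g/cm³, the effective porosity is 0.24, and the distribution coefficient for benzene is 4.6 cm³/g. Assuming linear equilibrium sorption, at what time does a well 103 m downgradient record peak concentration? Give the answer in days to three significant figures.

Retardation factor R = 1 + ρ_b·K_d/n = 1 + 1.88 × 4.6/0.24 = 37.03.
Sorption retards both mechanisms: v_R = v/R = 0.003754 m/day, D_R = D/R = 0.06886 m²/day.
Peak time from v_R²t² + 2D_R t − x² = 0: t = (√(D_R² + v_R²x²) − D_R)/v_R².
√(D_R² + v_R²x²) = √(0.06886² + 0.003754² × 103²) = 0.3927; v_R² = 1.409e-05.
t = (0.3927 − 0.06886)/1.409e-05 = 23000 days.

23000 days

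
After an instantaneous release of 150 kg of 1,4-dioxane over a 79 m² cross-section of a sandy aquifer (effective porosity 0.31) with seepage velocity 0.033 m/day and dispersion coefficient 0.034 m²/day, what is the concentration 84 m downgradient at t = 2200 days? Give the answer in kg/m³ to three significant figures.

For an instantaneous plane source, C(x,t) = M/(n_e·A·√(4πDt)) · exp(−(x−vt)²/(4Dt)), with n_e·A the pore (flow) area.
Plume center vt = 0.033 × 2200 = 72.6 m, so the well at 84 m is 11.4 m downgradient of the peak.
√(4πDt) = 30.66 m, giving peak height M/(n_e·A·√(4πDt)) = 150/(0.31 × 79 × 30.66) = 0.1998 kg/m³.
(x−vt)²/(4Dt) = (11.4)²/(4 × 0.034 × 2200) = 0.4344; exp(−0.4344) = 0.6477.
C = 0.1998 × 0.6477 = 0.129 kg/m³.

0.129 kg/m³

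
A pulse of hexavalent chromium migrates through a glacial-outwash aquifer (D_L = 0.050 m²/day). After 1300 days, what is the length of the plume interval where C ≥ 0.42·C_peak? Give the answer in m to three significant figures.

30.0 m

The plume is Gaussian with σ = √(2Dt) = √(2 × 0.050 × 1300) = 11.40 m.
C/C_peak = exp(−Δx²/(2σ²)) = 0.42 ⇒ Δx = σ·√(−2 ln 0.42) = 11.40 × 1.317 = 15.01 m.
Width = 2Δx = 30.0 m.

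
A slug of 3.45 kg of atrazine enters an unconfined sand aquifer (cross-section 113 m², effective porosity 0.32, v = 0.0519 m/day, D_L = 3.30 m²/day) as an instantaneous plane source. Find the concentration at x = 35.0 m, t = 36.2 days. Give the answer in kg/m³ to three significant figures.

For an instantaneous plane source, C(x,t) = M/(n_e·A·√(4πDt)) · exp(−(x−vt)²/(4Dt)), with n_e·A the pore (flow) area.
Plume center vt = 0.0519 × 36.2 = 1.87878 m, so the well at 35.0 m is 33.12122 m downgradient of the peak.
√(4πDt) = 38.75 m, giving peak height M/(n_e·A·√(4πDt)) = 3.45/(0.32 × 113 × 38.75) = 0.002462 kg/m³.
(x−vt)²/(4Dt) = (33.12122)²/(4 × 3.30 × 36.2) = 2.296; exp(−2.296) = 0.1007.
C = 0.002462 × 0.1007 = 0.000248 kg/m³.

0.000248 kg/m³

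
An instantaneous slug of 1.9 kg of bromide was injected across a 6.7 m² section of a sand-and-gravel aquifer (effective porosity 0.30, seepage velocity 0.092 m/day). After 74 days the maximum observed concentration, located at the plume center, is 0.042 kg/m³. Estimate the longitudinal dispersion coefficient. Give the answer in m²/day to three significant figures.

At the plume center C_max = M/(n_e·A·√(4πDt)), so D = M²/(4πt·(n_e·A·C_max)²).
n_e·A·C_max = 0.30 × 6.7 × 0.042 = 0.08442 kg/m.
D = 1.9²/(4π × 74 × 0.08442²) = 0.545 m²/day.

0.545 m²/day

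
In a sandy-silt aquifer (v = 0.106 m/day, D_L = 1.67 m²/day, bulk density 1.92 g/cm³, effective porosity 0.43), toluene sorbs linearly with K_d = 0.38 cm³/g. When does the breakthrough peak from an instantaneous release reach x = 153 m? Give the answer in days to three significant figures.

Retardation factor R = 1 + ρ_b·K_d/n = 1 + 1.92 × 0.38/0.43 = 2.697.
Sorption retards both mechanisms: v_R = v/R = 0.03930 m/day, D_R = D/R = 0.6192 m²/day.
Peak time from v_R²t² + 2D_R t − x² = 0: t = (√(D_R² + v_R²x²) − D_R)/v_R².
√(D_R² + v_R²x²) = √(0.6192² + 0.03930² × 153²) = 6.045; v_R² = 0.001544.
t = (6.045 − 0.6192)/0.001544 = 3510 days.

3510 days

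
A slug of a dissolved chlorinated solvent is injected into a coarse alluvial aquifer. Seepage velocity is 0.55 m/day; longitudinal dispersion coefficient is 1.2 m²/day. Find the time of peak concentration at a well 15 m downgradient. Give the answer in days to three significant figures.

For the 1D instantaneous-source solution, setting ∂C/∂t = 0 at fixed x gives v²t² + 2Dt − x² = 0, so t = (√(D² + v²x²) − D)/v².
√(D² + v²x²) = √(1.2² + 0.55² × 15²) = 8.337; v² = 0.3025.
t = (8.337 − 1.2)/0.3025 = 23.6 days (vs. the pure-advection estimate x/v = 27.3 d).

23.6 days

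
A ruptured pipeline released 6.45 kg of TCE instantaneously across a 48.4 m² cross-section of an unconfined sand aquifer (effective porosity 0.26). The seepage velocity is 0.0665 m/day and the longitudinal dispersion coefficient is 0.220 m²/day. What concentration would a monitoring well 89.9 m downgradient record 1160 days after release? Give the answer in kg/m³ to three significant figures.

0.00772 kg/m³

For an instantaneous plane source, C(x,t) = M/(n_e·A·√(4πDt)) · exp(−(x−vt)²/(4Dt)), with n_e·A the pore (flow) area.
Plume center vt = 0.0665 × 1160 = 77.14 m, so the well at 89.9 m is 12.76 m downgradient of the peak.
√(4πDt) = 56.63 m, giving peak height M/(n_e·A·√(4πDt)) = 6.45/(0.26 × 48.4 × 56.63) = 0.009051 kg/m³.
(x−vt)²/(4Dt) = (12.76)²/(4 × 0.220 × 1160) = 0.1595; exp(−0.1595) = 0.8526.
C = 0.009051 × 0.8526 = 0.00772 kg/m³.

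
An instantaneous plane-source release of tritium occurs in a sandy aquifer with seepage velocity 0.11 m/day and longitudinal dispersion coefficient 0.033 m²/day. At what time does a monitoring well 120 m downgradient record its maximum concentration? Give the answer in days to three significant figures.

For the 1D instantaneous-source solution, setting ∂C/∂t = 0 at fixed x gives v²t² + 2Dt − x² = 0, so t = (√(D² + v²x²) − D)/v².
√(D² + v²x²) = √(0.033² + 0.11² × 120²) = 13.20; v² = 0.0121.
t = (13.20 − 0.033)/0.0121 = 1090 days (vs. the pure-advection estimate x/v = 1090 d).

1090 days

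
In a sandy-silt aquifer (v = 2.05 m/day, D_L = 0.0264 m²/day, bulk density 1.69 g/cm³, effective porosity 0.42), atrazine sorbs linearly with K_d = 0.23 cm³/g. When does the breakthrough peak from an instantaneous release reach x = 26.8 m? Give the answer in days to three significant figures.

Retardation factor R = 1 + ρ_b·K_d/n = 1 + 1.69 × 0.23/0.42 = 1.925.
Sorption retards both mechanisms: v_R = v/R = 1.065 m/day, D_R = D/R = 0.01371 m²/day.
Peak time from v_R²t² + 2D_R t − x² = 0: t = (√(D_R² + v_R²x²) − D_R)/v_R².
√(D_R² + v_R²x²) = √(0.01371² + 1.065² × 26.8²) = 28.54; v_R² = 1.134.
t = (28.54 − 0.01371)/1.134 = 25.2 days.

25.2 days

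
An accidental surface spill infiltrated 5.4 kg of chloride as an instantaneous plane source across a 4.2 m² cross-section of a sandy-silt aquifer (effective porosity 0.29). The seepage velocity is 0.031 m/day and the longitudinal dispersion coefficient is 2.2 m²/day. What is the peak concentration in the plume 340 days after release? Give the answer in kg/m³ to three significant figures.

0.0457 kg/m³

The peak of an instantaneous 1D plume sits at x = vt; there the Gaussian factor is 1 and C_max = M/(n_e·A·√(4πDt)), where n_e·A is the pore area the mass is dissolved in.
√(4πDt) = √(4π × 2.2 × 340) = 96.95 m, so C_max = 5.4/(0.29 × 4.2 × 96.95) = 0.0457 kg/m³.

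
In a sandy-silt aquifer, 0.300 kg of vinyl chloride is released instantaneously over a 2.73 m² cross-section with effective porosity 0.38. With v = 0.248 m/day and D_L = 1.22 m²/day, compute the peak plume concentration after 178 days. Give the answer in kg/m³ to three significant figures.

The peak of an instantaneous 1D plume sits at x = vt; there the Gaussian factor is 1 and C_max = M/(n_e·A·√(4πDt)), where n_e·A is the pore area the mass is dissolved in.
√(4πDt) = √(4π × 1.22 × 178) = 52.24 m, so C_max = 0.300/(0.38 × 2.73 × 52.24) = 0.00554 kg/m³.

0.00554 kg/m³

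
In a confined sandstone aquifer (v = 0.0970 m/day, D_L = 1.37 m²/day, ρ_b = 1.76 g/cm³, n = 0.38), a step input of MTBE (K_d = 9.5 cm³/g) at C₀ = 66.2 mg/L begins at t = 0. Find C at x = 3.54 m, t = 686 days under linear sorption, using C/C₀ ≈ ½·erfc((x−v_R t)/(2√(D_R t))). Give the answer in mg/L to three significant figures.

Retardation factor R = 1 + ρ_b·K_d/n = 1 + 1.76 × 9.5/0.38 = 45.00.
Sorption retards both mechanisms: v_R = v/R = 0.002156 m/day, D_R = D/R = 0.03044 m²/day.
v_R·t = 0.002156 × 686 = 1.479016 m; 2√(D_R t) = 9.139 m; argument = (3.54 − 1.479016)/9.139 = 0.2255.
C = C₀ × ½·erfc(0.2255) = 66.2 × 0.3749 = 24.8 mg/L.

24.8 mg/L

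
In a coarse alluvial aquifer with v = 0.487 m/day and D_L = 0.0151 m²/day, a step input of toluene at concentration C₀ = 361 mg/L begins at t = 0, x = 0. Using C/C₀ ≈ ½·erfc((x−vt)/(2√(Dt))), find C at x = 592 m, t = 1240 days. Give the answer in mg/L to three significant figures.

352 mg/L

For a continuous step input, C/C₀ ≈ ½·erfc((x−vt)/(2√(Dt))).
vt = 0.487 × 1240 = 603.88 m and 2√(Dt) = 2√(0.0151 × 1240) = 8.654 m.
Argument (x−vt)/(2√(Dt)) = (592 − 603.88)/8.654 = -1.373; ½·erfc(-1.373) = 0.9739.
C = 361 × 0.9739 = 352 mg/L.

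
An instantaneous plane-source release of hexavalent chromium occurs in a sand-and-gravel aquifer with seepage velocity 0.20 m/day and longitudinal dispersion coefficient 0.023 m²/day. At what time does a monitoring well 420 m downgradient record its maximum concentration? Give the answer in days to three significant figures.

2100 days

For the 1D instantaneous-source solution, setting ∂C/∂t = 0 at fixed x gives v²t² + 2Dt − x² = 0, so t = (√(D² + v²x²) − D)/v².
√(D² + v²x²) = √(0.023² + 0.20² × 420²) = 84.00; v² = 0.04.
t = (84.00 − 0.023)/0.04 = 2100 days (vs. the pure-advection estimate x/v = 2100 d).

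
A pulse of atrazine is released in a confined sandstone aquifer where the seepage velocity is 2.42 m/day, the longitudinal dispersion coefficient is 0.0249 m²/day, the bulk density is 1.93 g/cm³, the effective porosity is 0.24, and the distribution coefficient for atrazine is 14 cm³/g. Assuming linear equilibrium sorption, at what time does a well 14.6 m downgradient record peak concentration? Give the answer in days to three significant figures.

Retardation factor R = 1 + ρ_b·K_d/n = 1 + 1.93 × 14/0.24 = 113.6.
Sorption retards both mechanisms: v_R = v/R = 0.02130 m/day, D_R = D/R = 0.0002192 m²/day.
Peak time from v_R²t² + 2D_R t − x² = 0: t = (√(D_R² + v_R²x²) − D_R)/v_R².
√(D_R² + v_R²x²) = √(0.0002192² + 0.02130² × 14.6²) = 0.3110; v_R² = 0.0004537.
t = (0.3110 − 0.0002192)/0.0004537 = 685 days.

685 days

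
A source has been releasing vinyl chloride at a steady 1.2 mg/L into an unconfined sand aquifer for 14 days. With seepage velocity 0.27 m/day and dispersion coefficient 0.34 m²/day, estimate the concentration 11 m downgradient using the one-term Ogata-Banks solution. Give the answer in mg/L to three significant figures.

0.0116 mg/L

For a continuous step input, C/C₀ ≈ ½·erfc((x−vt)/(2√(Dt))).
vt = 0.27 × 14 = 3.78 m and 2√(Dt) = 2√(0.34 × 14) = 4.363 m.
Argument (x−vt)/(2√(Dt)) = (11 − 3.78)/4.363 = 1.655; ½·erfc(1.655) = 0.009628.
C = 1.2 × 0.009628 = 0.0116 mg/L.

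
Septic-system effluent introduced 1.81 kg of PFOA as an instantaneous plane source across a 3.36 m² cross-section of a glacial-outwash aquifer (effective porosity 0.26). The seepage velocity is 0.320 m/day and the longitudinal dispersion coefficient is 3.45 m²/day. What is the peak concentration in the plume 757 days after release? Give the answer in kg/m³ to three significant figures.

0.0114 kg/m³

The peak of an instantaneous 1D plume sits at x = vt; there the Gaussian factor is 1 and C_max = M/(n_e·A·√(4πDt)), where n_e·A is the pore area the mass is dissolved in.
√(4πDt) = √(4π × 3.45 × 757) = 181.2 m, so C_max = 1.81/(0.26 × 3.36 × 181.2) = 0.0114 kg/m³.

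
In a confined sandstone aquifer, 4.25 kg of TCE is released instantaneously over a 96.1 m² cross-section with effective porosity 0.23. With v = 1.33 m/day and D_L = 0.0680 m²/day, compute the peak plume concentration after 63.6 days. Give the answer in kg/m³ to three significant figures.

0.0261 kg/m³

The peak of an instantaneous 1D plume sits at x = vt; there the Gaussian factor is 1 and C_max = M/(n_e·A·√(4πDt)), where n_e·A is the pore area the mass is dissolved in.
√(4πDt) = √(4π × 0.0680 × 63.6) = 7.372 m, so C_max = 4.25/(0.23 × 96.1 × 7.372) = 0.0261 kg/m³.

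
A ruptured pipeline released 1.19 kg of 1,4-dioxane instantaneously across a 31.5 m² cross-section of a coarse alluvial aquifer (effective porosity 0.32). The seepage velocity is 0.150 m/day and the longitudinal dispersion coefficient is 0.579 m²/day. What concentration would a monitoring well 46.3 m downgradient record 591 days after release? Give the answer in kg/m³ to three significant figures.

0.000486 kg/m³

For an instantaneous plane source, C(x,t) = M/(n_e·A·√(4πDt)) · exp(−(x−vt)²/(4Dt)), with n_e·A the pore (flow) area.
Plume center vt = 0.150 × 591 = 88.65 m, so the well at 46.3 m is 42.35 m upgradient of the peak.
√(4πDt) = 65.57 m, giving peak height M/(n_e·A·√(4πDt)) = 1.19/(0.32 × 31.5 × 65.57) = 0.001800 kg/m³.
(x−vt)²/(4Dt) = (-42.35)²/(4 × 0.579 × 591) = 1.310; exp(−1.310) = 0.2698.
C = 0.001800 × 0.2698 = 0.000486 kg/m³.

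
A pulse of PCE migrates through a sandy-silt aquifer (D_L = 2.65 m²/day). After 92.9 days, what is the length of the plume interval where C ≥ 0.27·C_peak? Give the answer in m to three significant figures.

71.8 m

The plume is Gaussian with σ = √(2Dt) = √(2 × 2.65 × 92.9) = 22.19 m.
C/C_peak = exp(−Δx²/(2σ²)) = 0.27 ⇒ Δx = σ·√(−2 ln 0.27) = 22.19 × 1.618 = 35.90 m.
Width = 2Δx = 71.8 m.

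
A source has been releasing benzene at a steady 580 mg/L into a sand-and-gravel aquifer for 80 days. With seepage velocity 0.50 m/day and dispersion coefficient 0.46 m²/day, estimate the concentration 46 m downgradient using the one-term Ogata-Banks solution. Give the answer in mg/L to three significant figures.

140 mg/L

For a continuous step input, C/C₀ ≈ ½·erfc((x−vt)/(2√(Dt))).
vt = 0.50 × 80 = 40 m and 2√(Dt) = 2√(0.46 × 80) = 12.13 m.
Argument (x−vt)/(2√(Dt)) = (46 − 40)/12.13 = 0.4946; ½·erfc(0.4946) = 0.2421.
C = 580 × 0.2421 = 140 mg/L.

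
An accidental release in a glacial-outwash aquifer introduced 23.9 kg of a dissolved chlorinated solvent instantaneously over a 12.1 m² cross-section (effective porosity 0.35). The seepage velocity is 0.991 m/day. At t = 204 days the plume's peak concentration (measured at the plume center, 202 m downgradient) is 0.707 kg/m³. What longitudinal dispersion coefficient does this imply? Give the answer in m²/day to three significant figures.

At the plume center C_max = M/(n_e·A·√(4πDt)), so D = M²/(4πt·(n_e·A·C_max)²).
n_e·A·C_max = 0.35 × 12.1 × 0.707 = 2.994 kg/m.
D = 23.9²/(4π × 204 × 2.994²) = 0.0249 m²/day.

0.0249 m²/day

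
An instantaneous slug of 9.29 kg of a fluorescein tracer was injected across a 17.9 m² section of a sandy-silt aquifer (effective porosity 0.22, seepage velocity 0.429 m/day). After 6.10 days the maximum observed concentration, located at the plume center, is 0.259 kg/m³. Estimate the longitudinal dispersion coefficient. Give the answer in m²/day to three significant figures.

1.08 m²/day

At the plume center C_max = M/(n_e·A·√(4πDt)), so D = M²/(4πt·(n_e·A·C_max)²).
n_e·A·C_max = 0.22 × 17.9 × 0.259 = 1.020 kg/m.
D = 9.29²/(4π × 6.10 × 1.020²) = 1.08 m²/day.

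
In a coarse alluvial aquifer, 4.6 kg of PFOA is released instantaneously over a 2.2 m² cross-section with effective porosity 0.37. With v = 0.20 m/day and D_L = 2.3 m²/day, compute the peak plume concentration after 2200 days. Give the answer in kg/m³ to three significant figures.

0.0224 kg/m³

The peak of an instantaneous 1D plume sits at x = vt; there the Gaussian factor is 1 and C_max = M/(n_e·A·√(4πDt)), where n_e·A is the pore area the mass is dissolved in.
√(4πDt) = √(4π × 2.3 × 2200) = 252.2 m, so C_max = 4.6/(0.37 × 2.2 × 252.2) = 0.0224 kg/m³.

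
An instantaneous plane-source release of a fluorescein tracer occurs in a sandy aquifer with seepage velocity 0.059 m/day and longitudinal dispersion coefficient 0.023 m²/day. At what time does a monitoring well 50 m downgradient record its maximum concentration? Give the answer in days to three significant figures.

841 days

For the 1D instantaneous-source solution, setting ∂C/∂t = 0 at fixed x gives v²t² + 2Dt − x² = 0, so t = (√(D² + v²x²) − D)/v².
√(D² + v²x²) = √(0.023² + 0.059² × 50²) = 2.950; v² = 0.003481.
t = (2.950 − 0.023)/0.003481 = 841 days (vs. the pure-advection estimate x/v = 847 d).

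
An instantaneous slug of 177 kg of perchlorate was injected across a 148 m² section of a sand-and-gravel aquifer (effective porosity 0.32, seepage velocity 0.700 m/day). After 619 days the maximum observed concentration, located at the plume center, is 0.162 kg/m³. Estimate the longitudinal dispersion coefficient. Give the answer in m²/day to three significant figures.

0.0684 m²/day

At the plume center C_max = M/(n_e·A·√(4πDt)), so D = M²/(4πt·(n_e·A·C_max)²).
n_e·A·C_max = 0.32 × 148 × 0.162 = 7.672 kg/m.
D = 177²/(4π × 619 × 7.672²) = 0.0684 m²/day.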